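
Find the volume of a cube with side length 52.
Volume = s³
Volume = 52³
Volume = 140608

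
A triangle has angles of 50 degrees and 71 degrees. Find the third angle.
Sum of angles in a triangle = 180 degrees
Third angle = 180 - 50 - 71
Third angle = 59 degrees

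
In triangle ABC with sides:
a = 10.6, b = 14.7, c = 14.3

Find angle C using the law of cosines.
cos(C) = (a² + b² - c²)/(2ab)
cos(C) = (10.6² + 14.7² - 14.3²)/(2·10.6·14.7) = 123.96/311.64 = 0.397767
C = arccos(0.397767) = 66.56°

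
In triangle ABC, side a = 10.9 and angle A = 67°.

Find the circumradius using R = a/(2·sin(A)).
R = a/(2·sin(A)) = 10.9/(2·sin(67°))
R = 10.9/(2·0.920505) = 10.9/1.841010 = 5.921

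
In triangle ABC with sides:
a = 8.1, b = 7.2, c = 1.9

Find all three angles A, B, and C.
By the law of cosines:
cos(A) = (b² + c² - a²)/(2bc) = -0.371345  →  A = 111.8°
cos(B) = (a² + c² - b²)/(2ac) = 0.564652  →  B = 55.62°
cos(C) = (a² + b² - c²)/(2ab) = 0.975995  →  C = 12.58°
Check: A + B + C = 180.0° ✓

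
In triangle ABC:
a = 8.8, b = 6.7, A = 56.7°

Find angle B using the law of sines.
sin(B)/b = sin(A)/a
sin(B) = b·sin(A)/a = 6.7·sin(56.7°)/8.8 = 0.636353
B = arcsin(0.636353) = 39.52°  (b ≤ a, so B ≤ A and the acute solution is unique)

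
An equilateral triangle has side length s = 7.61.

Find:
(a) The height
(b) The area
(a) Height h = s·√3/2 = 7.61·√3/2 = 6.59
(b) Area = (√3/4)·s² = (√3/4)·7.61² = (√3/4)·57.9121 = 25.08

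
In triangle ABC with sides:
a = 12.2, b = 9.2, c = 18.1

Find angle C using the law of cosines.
cos(C) = (a² + b² - c²)/(2ab)
cos(C) = (12.2² + 9.2² - 18.1²)/(2·12.2·9.2) = -94.13/224.48 = -0.419325
C = arccos(-0.419325) = 114.8°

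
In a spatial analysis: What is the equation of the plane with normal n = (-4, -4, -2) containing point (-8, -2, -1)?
d = n·P = (-4)(-8) + (-4)(-2) + (-2)(-1) = 42
Plane: -4x - 4y - 2z = 42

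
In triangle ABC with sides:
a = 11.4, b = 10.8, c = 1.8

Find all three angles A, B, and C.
By the law of cosines:
cos(A) = (b² + c² - a²)/(2bc) = -0.259259  →  A = 105°
cos(B) = (a² + c² - b²)/(2ac) = 0.403509  →  B = 66.2°
cos(C) = (a² + b² - c²)/(2ab) = 0.988304  →  C = 8.772°
Check: A + B + C = 180.0° ✓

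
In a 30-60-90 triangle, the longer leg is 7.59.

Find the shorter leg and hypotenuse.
In a 30-60-90 triangle, sides are in ratio 1 : √3 : 2.
Long leg = short leg·√3  →  short leg = 7.59/√3 = 4.382
Hypotenuse = 2·(short leg) = 2·7.59/√3 = 8.764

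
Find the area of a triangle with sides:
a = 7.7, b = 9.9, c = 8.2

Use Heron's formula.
s = (a+b+c)/2 = (7.7+9.9+8.2)/2 = 12.9
A = √(s(s-a)(s-b)(s-c)) = √(12.9·5.2·3·4.7)
A = √945.828 = 30.75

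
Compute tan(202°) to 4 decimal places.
tan(202 degrees) = 0.404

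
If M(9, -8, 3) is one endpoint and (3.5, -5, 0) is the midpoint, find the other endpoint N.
N = (2×3.5 - 9, 2×(-5) - (-8), 2×0 - 3) = (-2, -2, -3)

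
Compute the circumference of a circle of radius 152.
Circumference = 2 * pi * r
Circumference = 2 * pi * 152
Circumference = 955.04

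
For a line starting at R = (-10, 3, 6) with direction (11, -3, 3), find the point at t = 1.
P(1) = (-10 + 11(1), 3 + (-3)(1), 6 + 3(1)) = (1, 0, 9)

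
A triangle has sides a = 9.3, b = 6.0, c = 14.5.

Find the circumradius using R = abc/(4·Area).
s = (a+b+c)/2 = 14.9
Area = √(s(s-a)(s-b)(s-c)) = √(14.9·5.6·8.9·0.4) = 17.235
R = abc/(4·Area) = (9.3·6.0·14.5)/(4·17.235) = 809.1/68.94 = 11.74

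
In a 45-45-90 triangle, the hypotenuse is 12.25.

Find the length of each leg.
In a 45-45-90 triangle, hypotenuse = leg·√2  →  leg = hypotenuse/√2
leg = 12.25/√2 = 8.662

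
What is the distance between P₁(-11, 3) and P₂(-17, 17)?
Using the distance formula: d = sqrt((x₂-x₁)² + (y₂-y₁)²)
dx = (-17) - (-11) = -6
dy = 17 - 3 = 14
d = sqrt((-6)² + 14²) = sqrt(36 + 196) = sqrt(232) = 15.23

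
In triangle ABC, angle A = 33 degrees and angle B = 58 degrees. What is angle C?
Sum of angles in a triangle = 180 degrees
Third angle = 180 - 33 - 58
Third angle = 89 degrees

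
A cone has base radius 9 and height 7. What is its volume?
Volume = (1/3) * pi * r² * h
Volume = (1/3) * pi * 9² * 7
Volume = (1/3) * pi * 81 * 7
Volume = (1/3) * pi * 567
Volume = 593.76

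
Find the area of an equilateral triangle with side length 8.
Area = (sqrt(3)/4) * s²
Area = (sqrt(3)/4) * 8²
Area = (sqrt(3)/4) * 64
Area = 27.71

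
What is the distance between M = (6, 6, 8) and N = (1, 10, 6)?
d = √[(-5)² + (4)² + (-2)²] = √45 = 6.708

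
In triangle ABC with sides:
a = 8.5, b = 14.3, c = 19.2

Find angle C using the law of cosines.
cos(C) = (a² + b² - c²)/(2ab)
cos(C) = (8.5² + 14.3² - 19.2²)/(2·8.5·14.3) = -91.9/243.1 = -0.378034
C = arccos(-0.378034) = 112.2°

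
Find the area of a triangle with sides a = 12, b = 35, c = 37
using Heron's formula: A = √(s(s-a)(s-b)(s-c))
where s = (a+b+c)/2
s = (12+35+37)/2 = 42
A = √(42·30·7·5) = √44100 = 210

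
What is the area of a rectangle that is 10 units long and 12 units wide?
Area = length * width
Area = 10 * 12
Area = 120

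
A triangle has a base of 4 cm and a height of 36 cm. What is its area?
Area = (1/2) * base * height
Area = (1/2) * 4 * 36
Area = 72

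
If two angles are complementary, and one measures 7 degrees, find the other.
Complementary angles sum to 90 degrees.
Other angle = 90 - 7
Other angle = 83 degrees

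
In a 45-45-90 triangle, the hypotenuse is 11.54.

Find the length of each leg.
In a 45-45-90 triangle, hypotenuse = leg·√2  →  leg = hypotenuse/√2
leg = 11.54/√2 = 8.16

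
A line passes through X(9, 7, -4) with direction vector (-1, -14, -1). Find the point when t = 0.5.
P(0.5) = (9 + (-1)(0.5), 7 + (-14)(0.5), -4 + (-1)(0.5)) = (8.5, 0, -4.5)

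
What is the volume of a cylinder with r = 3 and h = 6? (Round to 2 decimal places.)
Volume = pi * r² * h
Volume = pi * 3² * 6
Volume = pi * 9 * 6
Volume = pi * 54
Volume = 169.65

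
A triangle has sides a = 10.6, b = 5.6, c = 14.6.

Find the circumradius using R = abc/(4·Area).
s = (a+b+c)/2 = 15.4
Area = √(s(s-a)(s-b)(s-c)) = √(15.4·4.8·9.8·0.8) = 24.0735
R = abc/(4·Area) = (10.6·5.6·14.6)/(4·24.0735) = 866.656/96.294 = 9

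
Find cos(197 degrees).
cos(197 degrees) = -0.9563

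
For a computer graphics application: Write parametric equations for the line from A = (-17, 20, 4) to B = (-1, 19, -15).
Direction vector d = B - A = (16, -1, -19)
x = -17 + 16t, y = 20 - t, z = 4 - 19t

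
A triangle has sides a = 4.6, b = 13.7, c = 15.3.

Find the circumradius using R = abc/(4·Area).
s = (a+b+c)/2 = 16.8
Area = √(s(s-a)(s-b)(s-c)) = √(16.8·12.2·3.1·1.5) = 30.8717
R = abc/(4·Area) = (4.6·13.7·15.3)/(4·30.8717) = 964.206/123.4868 = 7.808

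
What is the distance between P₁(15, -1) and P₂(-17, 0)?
Using the distance formula: d = sqrt((x₂-x₁)² + (y₂-y₁)²)
dx = (-17) - 15 = -32
dy = 0 - (-1) = 1
d = sqrt((-32)² + 1²) = sqrt(1024 + 1) = sqrt(1025) = 32.02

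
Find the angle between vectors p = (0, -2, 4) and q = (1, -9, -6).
p·q = -6, |p|² = 20, |q|² = 118
cos θ = -6/√2360 ≈ -0.1235
θ ≈ 97.09°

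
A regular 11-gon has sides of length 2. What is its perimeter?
Perimeter = number of sides * side length
Perimeter = 11 * 2
Perimeter = 22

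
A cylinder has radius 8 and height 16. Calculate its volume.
Volume = pi * r² * h
Volume = pi * 8² * 16
Volume = pi * 64 * 16
Volume = pi * 1024
Volume = 3216.99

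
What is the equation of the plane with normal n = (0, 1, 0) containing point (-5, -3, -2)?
d = n·P = (0)(-5) + (1)(-3) + (0)(-2) = -3
Plane: y = -3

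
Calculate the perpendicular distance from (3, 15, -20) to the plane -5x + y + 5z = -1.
d = |(-5)(3) + 1(15) + 5(-20) - (-1)| / √((-5)² + 1² + 5²) = 99/√51 = 13.86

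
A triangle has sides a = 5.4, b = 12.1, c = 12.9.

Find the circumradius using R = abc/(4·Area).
s = (a+b+c)/2 = 15.2
Area = √(s(s-a)(s-b)(s-c)) = √(15.2·9.8·3.1·2.3) = 32.5896
R = abc/(4·Area) = (5.4·12.1·12.9)/(4·32.5896) = 842.886/130.3584 = 6.466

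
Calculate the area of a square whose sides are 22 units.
Area = s²
Area = 22²
Area = 484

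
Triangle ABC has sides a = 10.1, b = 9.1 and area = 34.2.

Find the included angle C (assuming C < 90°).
Area = ½ab·sin(C)  →  sin(C) = 2·Area/(ab)
sin(C) = 2·34.2/(10.1·9.1) = 0.744206
C = arcsin(0.744206) = 48.09°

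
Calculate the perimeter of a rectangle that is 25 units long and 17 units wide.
Perimeter = 2 * (length + width)
Perimeter = 2 * (25 + 17)
Perimeter = 2 * 42
Perimeter = 84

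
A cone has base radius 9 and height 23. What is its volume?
Volume = (1/3) * pi * r² * h
Volume = (1/3) * pi * 9² * 23
Volume = (1/3) * pi * 81 * 23
Volume = (1/3) * pi * 1863
Volume = 1950.93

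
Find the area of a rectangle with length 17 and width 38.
Area = length * width
Area = 17 * 38
Area = 646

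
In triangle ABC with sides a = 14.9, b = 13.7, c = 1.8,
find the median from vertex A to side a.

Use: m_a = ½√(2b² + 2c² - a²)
m_a = ½√(2·13.7² + 2·1.8² - 14.9²)
m_a = ½√(375.38 + 6.48 - 222.01) = ½√159.85 = 6.322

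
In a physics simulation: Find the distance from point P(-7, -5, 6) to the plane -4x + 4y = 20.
d = |(-4)(-7) + 4(-5) + 0(6) - (20)| / √((-4)² + 4² + 0²) = 12/√32 = 2.121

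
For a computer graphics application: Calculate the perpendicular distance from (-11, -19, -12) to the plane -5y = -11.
d = |0(-11) + (-5)(-19) + 0(-12) - (-11)| / √(0² + (-5)² + 0²) = 106/√25 = 21.2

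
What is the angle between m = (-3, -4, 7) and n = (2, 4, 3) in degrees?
m·n = -1, |m|² = 74, |n|² = 29
cos θ = -1/√2146 ≈ -0.02159
θ ≈ 91.24°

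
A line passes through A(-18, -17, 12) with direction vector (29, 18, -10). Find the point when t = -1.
P(-1) = (-18 + 29(-1), -17 + 18(-1), 12 + (-10)(-1)) = (-47, -35, 22)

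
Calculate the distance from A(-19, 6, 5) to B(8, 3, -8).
d = √[(27)² + (-3)² + (-13)²] = √907 = 30.12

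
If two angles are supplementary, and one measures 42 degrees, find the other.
Supplementary angles sum to 180 degrees.
Other angle = 180 - 42
Other angle = 138 degrees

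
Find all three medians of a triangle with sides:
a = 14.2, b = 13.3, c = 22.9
Using m_x = ½√(2y² + 2z² - x²):
m_a = ½√(2·13.3² + 2·22.9² - 14.2²) = ½√1200.96 = 17.33
m_b = ½√(2·14.2² + 2·22.9² - 13.3²) = ½√1275.21 = 17.86
m_c = ½√(2·14.2² + 2·13.3² - 22.9²) = ½√232.65 = 7.626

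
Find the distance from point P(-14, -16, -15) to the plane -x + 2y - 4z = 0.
d = |(-1)(-14) + 2(-16) + (-4)(-15) - (0)| / √((-1)² + 2² + (-4)²) = 42/√21 = 9.165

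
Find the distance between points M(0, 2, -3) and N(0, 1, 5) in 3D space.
d = √[(0)² + (-1)² + (8)²] = √65 = 8.062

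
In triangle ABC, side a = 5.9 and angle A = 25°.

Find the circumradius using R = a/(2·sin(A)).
R = a/(2·sin(A)) = 5.9/(2·sin(25°))
R = 5.9/(2·0.422618) = 5.9/0.845237 = 6.98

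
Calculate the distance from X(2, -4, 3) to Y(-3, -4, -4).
d = √[(-5)² + (0)² + (-7)²] = √74 = 8.602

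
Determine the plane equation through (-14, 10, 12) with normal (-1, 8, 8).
d = n·P = (-1)(-14) + (8)(10) + (8)(12) = 190
Plane: -x + 8y + 8z = 190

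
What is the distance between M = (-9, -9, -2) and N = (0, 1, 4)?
d = √[(9)² + (10)² + (6)²] = √217 = 14.73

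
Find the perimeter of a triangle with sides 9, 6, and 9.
Perimeter = sum of all sides
Perimeter = 9 + 6 + 9
Perimeter = 24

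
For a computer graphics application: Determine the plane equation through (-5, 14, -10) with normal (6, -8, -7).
d = n·P = (6)(-5) + (-8)(14) + (-7)(-10) = -72
Plane: 6x - 8y - 7z = -72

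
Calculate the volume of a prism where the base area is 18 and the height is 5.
Volume = base area * height
Volume = 18 * 5
Volume = 90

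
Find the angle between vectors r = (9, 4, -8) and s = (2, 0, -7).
r·s = 74, |r|² = 161, |s|² = 53
cos θ = 74/√8533 ≈ 0.8011
θ ≈ 36.77°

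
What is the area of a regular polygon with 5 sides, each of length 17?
For a regular 5-gon with side length s = 17:
Apothem a = s / (2*tan(pi/5)) = 17 / (2*tan(pi/5)) ≈ 11.6992
Perimeter P = 5 * 17 = 85
Area = (1/2) * P * a = (1/2) * 85 * 11.6992 = 497.22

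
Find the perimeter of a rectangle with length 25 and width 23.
Perimeter = 2 * (length + width)
Perimeter = 2 * (25 + 23)
Perimeter = 2 * 48
Perimeter = 96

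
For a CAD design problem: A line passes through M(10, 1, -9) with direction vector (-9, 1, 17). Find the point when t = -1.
P(-1) = (10 + (-9)(-1), 1 + 1(-1), -9 + 17(-1)) = (19, 0, -26)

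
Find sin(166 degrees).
sin(166 degrees) = 0.2419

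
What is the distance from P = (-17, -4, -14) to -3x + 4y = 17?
d = |(-3)(-17) + 4(-4) + 0(-14) - (17)| / √((-3)² + 4² + 0²) = 18/√25 = 3.6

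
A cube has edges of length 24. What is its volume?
Volume = s³
Volume = 24³
Volume = 13824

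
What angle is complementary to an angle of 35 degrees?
Complementary angles sum to 90 degrees.
Other angle = 90 - 35
Other angle = 55 degrees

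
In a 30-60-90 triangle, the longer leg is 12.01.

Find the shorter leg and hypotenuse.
In a 30-60-90 triangle, sides are in ratio 1 : √3 : 2.
Long leg = short leg·√3  →  short leg = 12.01/√3 = 6.934
Hypotenuse = 2·(short leg) = 2·12.01/√3 = 13.87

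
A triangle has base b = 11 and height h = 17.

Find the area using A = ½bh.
A = ½·11·17 = 93.5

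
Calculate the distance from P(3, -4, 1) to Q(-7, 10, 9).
d = √[(-10)² + (14)² + (8)²] = √360 = 18.97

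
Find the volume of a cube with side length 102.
Volume = s³
Volume = 102³
Volume = 1061208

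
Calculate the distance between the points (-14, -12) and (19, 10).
Using the distance formula: d = sqrt((x₂-x₁)² + (y₂-y₁)²)
dx = 19 - (-14) = 33
dy = 10 - (-12) = 22
d = sqrt(33² + 22²) = sqrt(1089 + 484) = sqrt(1573) = 39.66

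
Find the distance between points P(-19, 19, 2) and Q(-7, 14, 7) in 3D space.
d = √[(12)² + (-5)² + (5)²] = √194 = 13.93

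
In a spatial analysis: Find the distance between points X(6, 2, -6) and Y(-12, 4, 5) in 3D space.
d = √[(-18)² + (2)² + (11)²] = √449 = 21.19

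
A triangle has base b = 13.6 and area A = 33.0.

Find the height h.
A = ½bh  →  h = 2A/b
h = 2·33.0/13.6 = 4.853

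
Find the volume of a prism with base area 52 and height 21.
Volume = base area * height
Volume = 52 * 21
Volume = 1092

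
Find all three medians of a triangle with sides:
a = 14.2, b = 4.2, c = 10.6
Using m_x = ½√(2y² + 2z² - x²):
m_a = ½√(2·4.2² + 2·10.6² - 14.2²) = ½√58.36 = 3.82
m_b = ½√(2·14.2² + 2·10.6² - 4.2²) = ½√610.36 = 12.35
m_c = ½√(2·14.2² + 2·4.2² - 10.6²) = ½√326.2 = 9.031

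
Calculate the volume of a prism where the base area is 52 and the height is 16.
Volume = base area * height
Volume = 52 * 16
Volume = 832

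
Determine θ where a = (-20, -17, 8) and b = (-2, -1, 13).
a·b = 161, |a|² = 753, |b|² = 174
cos θ = 161/√131022 ≈ 0.4448
θ ≈ 63.59°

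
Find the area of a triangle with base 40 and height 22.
Area = (1/2) * base * height
Area = (1/2) * 40 * 22
Area = 440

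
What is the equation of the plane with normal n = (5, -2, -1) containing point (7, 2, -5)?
d = n·P = (5)(7) + (-2)(2) + (-1)(-5) = 36
Plane: 5x - 2y - z = 36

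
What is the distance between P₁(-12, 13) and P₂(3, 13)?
Using the distance formula: d = sqrt((x₂-x₁)² + (y₂-y₁)²)
dx = 3 - (-12) = 15
dy = 13 - 13 = 0
d = sqrt(15² + 0²) = sqrt(225 + 0) = sqrt(225) = 15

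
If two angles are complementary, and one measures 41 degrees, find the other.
Complementary angles sum to 90 degrees.
Other angle = 90 - 41
Other angle = 49 degrees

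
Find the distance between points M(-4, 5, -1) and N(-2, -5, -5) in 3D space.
d = √[(2)² + (-10)² + (-4)²] = √120 = 10.95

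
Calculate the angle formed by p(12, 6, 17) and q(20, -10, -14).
p·q = -58, |p|² = 469, |q|² = 696
cos θ = -58/√326424 ≈ -0.1015
θ ≈ 95.83°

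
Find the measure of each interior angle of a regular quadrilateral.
Interior angle of a regular n-gon = (n-2)*180/n
Interior angle = (4-2)*180/4
Interior angle = 2*180/4
Interior angle = 360/4
Interior angle = 90 degrees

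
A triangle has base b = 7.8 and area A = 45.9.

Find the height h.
A = ½bh  →  h = 2A/b
h = 2·45.9/7.8 = 11.77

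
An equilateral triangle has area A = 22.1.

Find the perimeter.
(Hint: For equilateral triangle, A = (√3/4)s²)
A = (√3/4)s²  →  s² = 4A/√3 = 4·22.1/√3 = 51.0378
s = 7.14407
Perimeter = 3s = 21.43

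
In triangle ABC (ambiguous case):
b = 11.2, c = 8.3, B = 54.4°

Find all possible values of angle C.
sin(C)/c = sin(B)/b  →  sin(C) = c·sin(B)/b = 8.3·sin(54.4°)/11.2 = 0.602566
C₁ = arcsin(0.602566) = 37.05°,  C₂ = 180° - C₁ = 142.95°
Check C₂: A = 180° - 54.4° - 142.95° = -17.35° ≤ 0, rejected
C = 37.05° (one solution)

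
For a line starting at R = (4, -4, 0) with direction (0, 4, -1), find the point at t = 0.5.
P(0.5) = (4 + 0(0.5), -4 + 4(0.5), 0 + (-1)(0.5)) = (4, -2, -0.5)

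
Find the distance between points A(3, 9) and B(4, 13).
Using the distance formula: d = sqrt((x₂-x₁)² + (y₂-y₁)²)
dx = 4 - 3 = 1
dy = 13 - 9 = 4
d = sqrt(1² + 4²) = sqrt(1 + 16) = sqrt(17) = 4.12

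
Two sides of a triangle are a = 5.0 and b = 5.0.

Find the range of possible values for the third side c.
By the triangle inequality: |a - b| < c < a + b
|5.0 - 5.0| < c < 5.0 + 5.0
0 < c < 10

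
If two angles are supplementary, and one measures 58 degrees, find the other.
Supplementary angles sum to 180 degrees.
Other angle = 180 - 58
Other angle = 122 degrees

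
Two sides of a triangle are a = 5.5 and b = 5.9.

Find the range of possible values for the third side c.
By the triangle inequality: |a - b| < c < a + b
|5.5 - 5.9| < c < 5.5 + 5.9
0.4 < c < 11.4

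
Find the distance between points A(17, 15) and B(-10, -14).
Using the distance formula: d = sqrt((x₂-x₁)² + (y₂-y₁)²)
dx = (-10) - 17 = -27
dy = (-14) - 15 = -29
d = sqrt((-27)² + (-29)²) = sqrt(729 + 841) = sqrt(1570) = 39.62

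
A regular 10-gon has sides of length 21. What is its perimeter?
Perimeter = number of sides * side length
Perimeter = 10 * 21
Perimeter = 210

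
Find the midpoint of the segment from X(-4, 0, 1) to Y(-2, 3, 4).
Midpoint = ((-4-2)/2, (0+3)/2, (1+4)/2) = (-3, 1.5, 2.5)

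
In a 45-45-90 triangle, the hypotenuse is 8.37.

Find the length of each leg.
In a 45-45-90 triangle, hypotenuse = leg·√2  →  leg = hypotenuse/√2
leg = 8.37/√2 = 5.918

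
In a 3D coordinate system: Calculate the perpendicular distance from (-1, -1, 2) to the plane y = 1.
d = |0(-1) + 1(-1) + 0(2) - (1)| / √(0² + 1² + 0²) = 2/√1 = 2.0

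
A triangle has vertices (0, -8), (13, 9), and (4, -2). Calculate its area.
Using the coordinate formula: Area = (1/2)|x₁(y₂-y₃) + x₂(y₃-y₁) + x₃(y₁-y₂)|
Area = (1/2)|0(9-(-2)) + 13((-2)-(-8)) + 4((-8)-9)|
Area = (1/2)|0*11 + 13*6 + 4*(-17)|
Area = (1/2)|0 + 78 + (-68)|
Area = (1/2)*10 = 5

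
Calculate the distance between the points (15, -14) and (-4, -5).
Using the distance formula: d = sqrt((x₂-x₁)² + (y₂-y₁)²)
dx = (-4) - 15 = -19
dy = (-5) - (-14) = 9
d = sqrt((-19)² + 9²) = sqrt(361 + 81) = sqrt(442) = 21.02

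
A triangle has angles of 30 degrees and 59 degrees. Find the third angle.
Sum of angles in a triangle = 180 degrees
Third angle = 180 - 30 - 59
Third angle = 91 degrees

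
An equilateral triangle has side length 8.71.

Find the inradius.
For an equilateral triangle, r = s/(2√3) where s is the side.
r = 8.71/(2√3) = 8.71/3.464102 = 2.514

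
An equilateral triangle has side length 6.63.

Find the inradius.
For an equilateral triangle, r = s/(2√3) where s is the side.
r = 6.63/(2√3) = 6.63/3.464102 = 1.914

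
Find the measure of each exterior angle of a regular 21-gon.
Exterior angle of a regular n-gon = 360/n
Exterior angle = 360/21
Exterior angle = 17.14 degrees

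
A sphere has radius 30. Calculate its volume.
Volume = (4/3) * pi * r³
Volume = (4/3) * pi * 30³
Volume = (4/3) * pi * 27000
Volume = 113097.34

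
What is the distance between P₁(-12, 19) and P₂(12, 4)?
Using the distance formula: d = sqrt((x₂-x₁)² + (y₂-y₁)²)
dx = 12 - (-12) = 24
dy = 4 - 19 = -15
d = sqrt(24² + (-15)²) = sqrt(576 + 225) = sqrt(801) = 28.30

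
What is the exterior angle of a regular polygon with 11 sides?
Exterior angle of a regular n-gon = 360/n
Exterior angle = 360/11
Exterior angle = 32.73 degrees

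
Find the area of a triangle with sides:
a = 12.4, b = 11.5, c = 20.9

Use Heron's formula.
s = (a+b+c)/2 = (12.4+11.5+20.9)/2 = 22.4
A = √(s(s-a)(s-b)(s-c)) = √(22.4·10·10.9·1.5)
A = √3662.4 = 60.52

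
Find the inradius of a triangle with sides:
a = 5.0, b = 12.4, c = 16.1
s = (a+b+c)/2 = (5.0+12.4+16.1)/2 = 16.75
Area = √(s(s-a)(s-b)(s-c)) = √(16.75·11.75·4.35·0.65) = 23.59
r = Area/s = 23.59/16.75 = 1.408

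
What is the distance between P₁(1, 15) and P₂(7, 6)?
Using the distance formula: d = sqrt((x₂-x₁)² + (y₂-y₁)²)
dx = 7 - 1 = 6
dy = 6 - 15 = -9
d = sqrt(6² + (-9)²) = sqrt(36 + 81) = sqrt(117) = 10.82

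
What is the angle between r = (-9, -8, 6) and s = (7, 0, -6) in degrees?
r·s = -99, |r|² = 181, |s|² = 85
cos θ = -99/√15385 ≈ -0.7982
θ ≈ 143.0°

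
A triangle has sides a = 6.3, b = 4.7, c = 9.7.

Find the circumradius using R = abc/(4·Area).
s = (a+b+c)/2 = 10.35
Area = √(s(s-a)(s-b)(s-c)) = √(10.35·4.05·5.65·0.65) = 12.4073
R = abc/(4·Area) = (6.3·4.7·9.7)/(4·12.4073) = 287.217/49.6292 = 5.787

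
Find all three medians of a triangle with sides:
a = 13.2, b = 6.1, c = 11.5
Using m_x = ½√(2y² + 2z² - x²):
m_a = ½√(2·6.1² + 2·11.5² - 13.2²) = ½√164.68 = 6.416
m_b = ½√(2·13.2² + 2·11.5² - 6.1²) = ½√575.77 = 12
m_c = ½√(2·13.2² + 2·6.1² - 11.5²) = ½√290.65 = 8.524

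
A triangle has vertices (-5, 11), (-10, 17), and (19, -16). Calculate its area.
Using the coordinate formula: Area = (1/2)|x₁(y₂-y₃) + x₂(y₃-y₁) + x₃(y₁-y₂)|
Area = (1/2)|(-5)(17-(-16)) + (-10)((-16)-11) + 19(11-17)|
Area = (1/2)|(-5)*33 + (-10)*(-27) + 19*(-6)|
Area = (1/2)|(-165) + 270 + (-114)|
Area = (1/2)*9 = 4.50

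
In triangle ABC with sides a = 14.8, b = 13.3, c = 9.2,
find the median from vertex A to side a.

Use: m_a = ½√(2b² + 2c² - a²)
m_a = ½√(2·13.3² + 2·9.2² - 14.8²)
m_a = ½√(353.78 + 169.28 - 219.04) = ½√304.02 = 8.718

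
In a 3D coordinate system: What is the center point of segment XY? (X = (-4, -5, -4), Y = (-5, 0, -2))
Midpoint = ((-4-5)/2, (-5+0)/2, (-4-2)/2) = (-4.5, -2.5, -3)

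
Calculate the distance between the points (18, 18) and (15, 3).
Using the distance formula: d = sqrt((x₂-x₁)² + (y₂-y₁)²)
dx = 15 - 18 = -3
dy = 3 - 18 = -15
d = sqrt((-3)² + (-15)²) = sqrt(9 + 225) = sqrt(234) = 15.30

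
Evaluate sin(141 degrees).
sin(141 degrees) = 0.6293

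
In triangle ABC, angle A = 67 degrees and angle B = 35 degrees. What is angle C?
Sum of angles in a triangle = 180 degrees
Third angle = 180 - 67 - 35
Third angle = 78 degrees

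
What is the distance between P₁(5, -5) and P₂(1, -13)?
Using the distance formula: d = sqrt((x₂-x₁)² + (y₂-y₁)²)
dx = 1 - 5 = -4
dy = (-13) - (-5) = -8
d = sqrt((-4)² + (-8)²) = sqrt(16 + 64) = sqrt(80) = 8.94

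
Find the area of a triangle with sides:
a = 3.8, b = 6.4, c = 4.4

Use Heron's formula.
s = (a+b+c)/2 = (3.8+6.4+4.4)/2 = 7.3
A = √(s(s-a)(s-b)(s-c)) = √(7.3·3.5·0.9·2.9)
A = √66.6855 = 8.166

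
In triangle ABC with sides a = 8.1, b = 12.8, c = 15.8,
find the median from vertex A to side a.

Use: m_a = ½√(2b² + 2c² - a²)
m_a = ½√(2·12.8² + 2·15.8² - 8.1²)
m_a = ½√(327.68 + 499.28 - 65.61) = ½√761.35 = 13.8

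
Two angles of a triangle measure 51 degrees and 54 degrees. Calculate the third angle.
Sum of angles in a triangle = 180 degrees
Third angle = 180 - 51 - 54
Third angle = 75 degrees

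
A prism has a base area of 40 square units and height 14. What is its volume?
Volume = base area * height
Volume = 40 * 14
Volume = 560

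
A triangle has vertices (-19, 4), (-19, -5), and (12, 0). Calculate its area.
Using the coordinate formula: Area = (1/2)|x₁(y₂-y₃) + x₂(y₃-y₁) + x₃(y₁-y₂)|
Area = (1/2)|(-19)((-5)-0) + (-19)(0-4) + 12(4-(-5))|
Area = (1/2)|(-19)*(-5) + (-19)*(-4) + 12*9|
Area = (1/2)|95 + 76 + 108|
Area = (1/2)*279 = 139.50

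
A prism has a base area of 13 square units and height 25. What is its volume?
Volume = base area * height
Volume = 13 * 25
Volume = 325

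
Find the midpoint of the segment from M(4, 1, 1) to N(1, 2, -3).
Midpoint = ((4+1)/2, (1+2)/2, (1-3)/2) = (2.5, 1.5, -1)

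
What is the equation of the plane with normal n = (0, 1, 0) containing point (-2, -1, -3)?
d = n·P = (0)(-2) + (1)(-1) + (0)(-3) = -1
Plane: y = -1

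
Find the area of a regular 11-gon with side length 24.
For a regular 11-gon with side length s = 24:
Apothem a = s / (2*tan(pi/11)) = 24 / (2*tan(pi/11)) ≈ 40.86825
Perimeter P = 11 * 24 = 264
Area = (1/2) * P * a = (1/2) * 264 * 40.86825 = 5394.61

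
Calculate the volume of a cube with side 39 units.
Volume = s³
Volume = 39³
Volume = 59319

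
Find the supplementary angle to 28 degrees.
Supplementary angles sum to 180 degrees.
Other angle = 180 - 28
Other angle = 152 degrees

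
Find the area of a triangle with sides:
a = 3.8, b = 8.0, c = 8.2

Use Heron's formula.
s = (a+b+c)/2 = (3.8+8.0+8.2)/2 = 10
A = √(s(s-a)(s-b)(s-c)) = √(10·6.2·2·1.8)
A = √223.2 = 14.94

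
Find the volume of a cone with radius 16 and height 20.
Volume = (1/3) * pi * r² * h
Volume = (1/3) * pi * 16² * 20
Volume = (1/3) * pi * 256 * 20
Volume = (1/3) * pi * 5120
Volume = 5361.65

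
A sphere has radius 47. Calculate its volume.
Volume = (4/3) * pi * r³
Volume = (4/3) * pi * 47³
Volume = (4/3) * pi * 103823
Volume = 434892.77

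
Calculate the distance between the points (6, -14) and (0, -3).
Using the distance formula: d = sqrt((x₂-x₁)² + (y₂-y₁)²)
dx = 0 - 6 = -6
dy = (-3) - (-14) = 11
d = sqrt((-6)² + 11²) = sqrt(36 + 121) = sqrt(157) = 12.53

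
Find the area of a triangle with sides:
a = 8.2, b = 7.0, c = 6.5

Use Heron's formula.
s = (a+b+c)/2 = (8.2+7.0+6.5)/2 = 10.85
A = √(s(s-a)(s-b)(s-c)) = √(10.85·2.65·3.85·4.35)
A = √481.532 = 21.94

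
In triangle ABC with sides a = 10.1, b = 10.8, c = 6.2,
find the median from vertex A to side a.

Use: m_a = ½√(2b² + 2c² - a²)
m_a = ½√(2·10.8² + 2·6.2² - 10.1²)
m_a = ½√(233.28 + 76.88 - 102.01) = ½√208.15 = 7.214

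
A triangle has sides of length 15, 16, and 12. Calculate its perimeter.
Perimeter = sum of all sides
Perimeter = 15 + 16 + 12
Perimeter = 43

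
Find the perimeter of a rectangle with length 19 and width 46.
Perimeter = 2 * (length + width)
Perimeter = 2 * (19 + 46)
Perimeter = 2 * 65
Perimeter = 130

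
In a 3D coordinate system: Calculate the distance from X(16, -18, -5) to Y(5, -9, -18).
d = √[(-11)² + (9)² + (-13)²] = √371 = 19.26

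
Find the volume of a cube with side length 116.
Volume = s³
Volume = 116³
Volume = 1560896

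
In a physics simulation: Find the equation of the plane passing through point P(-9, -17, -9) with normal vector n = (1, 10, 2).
d = n·P = (1)(-9) + (10)(-17) + (2)(-9) = -197
Plane: x + 10y + 2z = -197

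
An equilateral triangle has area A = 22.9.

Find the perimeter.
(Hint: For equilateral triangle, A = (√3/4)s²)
A = (√3/4)s²  →  s² = 4A/√3 = 4·22.9/√3 = 52.8853
s = 7.27223
Perimeter = 3s = 21.82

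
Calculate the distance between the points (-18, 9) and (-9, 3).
Using the distance formula: d = sqrt((x₂-x₁)² + (y₂-y₁)²)
dx = (-9) - (-18) = 9
dy = 3 - 9 = -6
d = sqrt(9² + (-6)²) = sqrt(81 + 36) = sqrt(117) = 10.82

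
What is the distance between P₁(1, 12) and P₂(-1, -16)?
Using the distance formula: d = sqrt((x₂-x₁)² + (y₂-y₁)²)
dx = (-1) - 1 = -2
dy = (-16) - 12 = -28
d = sqrt((-2)² + (-28)²) = sqrt(4 + 784) = sqrt(788) = 28.07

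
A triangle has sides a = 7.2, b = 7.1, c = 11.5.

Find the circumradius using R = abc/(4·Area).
s = (a+b+c)/2 = 12.9
Area = √(s(s-a)(s-b)(s-c)) = √(12.9·5.7·5.8·1.4) = 24.4349
R = abc/(4·Area) = (7.2·7.1·11.5)/(4·24.4349) = 587.88/97.7396 = 6.015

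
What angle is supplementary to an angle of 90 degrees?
Supplementary angles sum to 180 degrees.
Other angle = 180 - 90
Other angle = 90 degrees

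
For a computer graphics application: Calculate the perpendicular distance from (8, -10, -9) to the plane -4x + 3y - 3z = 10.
d = |(-4)(8) + 3(-10) + (-3)(-9) - (10)| / √((-4)² + 3² + (-3)²) = 45/√34 = 7.717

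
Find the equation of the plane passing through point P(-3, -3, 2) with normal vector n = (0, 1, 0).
d = n·P = (0)(-3) + (1)(-3) + (0)(2) = -3
Plane: y = -3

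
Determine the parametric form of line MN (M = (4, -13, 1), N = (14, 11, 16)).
Direction vector d = N - M = (10, 24, 15)
x = 4 + 10t, y = -13 + 24t, z = 1 + 15t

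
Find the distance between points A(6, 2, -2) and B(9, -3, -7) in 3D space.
d = √[(3)² + (-5)² + (-5)²] = √59 = 7.681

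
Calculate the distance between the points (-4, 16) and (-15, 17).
Using the distance formula: d = sqrt((x₂-x₁)² + (y₂-y₁)²)
dx = (-15) - (-4) = -11
dy = 17 - 16 = 1
d = sqrt((-11)² + 1²) = sqrt(121 + 1) = sqrt(122) = 11.05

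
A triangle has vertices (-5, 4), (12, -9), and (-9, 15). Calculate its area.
Using the coordinate formula: Area = (1/2)|x₁(y₂-y₃) + x₂(y₃-y₁) + x₃(y₁-y₂)|
Area = (1/2)|(-5)((-9)-15) + 12(15-4) + (-9)(4-(-9))|
Area = (1/2)|(-5)*(-24) + 12*11 + (-9)*13|
Area = (1/2)|120 + 132 + (-117)|
Area = (1/2)*135 = 67.50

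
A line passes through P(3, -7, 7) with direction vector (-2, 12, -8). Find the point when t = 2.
P(2) = (3 + (-2)(2), -7 + 12(2), 7 + (-8)(2)) = (-1, 17, -9)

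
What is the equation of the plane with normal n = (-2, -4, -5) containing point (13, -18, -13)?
d = n·P = (-2)(13) + (-4)(-18) + (-5)(-13) = 111
Plane: -2x - 4y - 5z = 111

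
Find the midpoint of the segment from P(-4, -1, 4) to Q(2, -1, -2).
Midpoint = ((-4+2)/2, (-1-1)/2, (4-2)/2) = (-1, -1, 1)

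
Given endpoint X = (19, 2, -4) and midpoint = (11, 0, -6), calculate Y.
Y = (2×11 - 19, 2×0 - 2, 2×(-6) - (-4)) = (3, -2, -8)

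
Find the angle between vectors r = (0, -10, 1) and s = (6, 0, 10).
r·s = 10, |r|² = 101, |s|² = 136
cos θ = 10/√13736 ≈ 0.08532
θ ≈ 85.11°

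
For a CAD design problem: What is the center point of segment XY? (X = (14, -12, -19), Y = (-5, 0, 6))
Midpoint = ((14-5)/2, (-12+0)/2, (-19+6)/2) = (4.5, -6, -6.5)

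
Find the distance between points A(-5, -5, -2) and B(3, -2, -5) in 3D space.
d = √[(8)² + (3)² + (-3)²] = √82 = 9.055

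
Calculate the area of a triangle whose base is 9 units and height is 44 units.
Area = (1/2) * base * height
Area = (1/2) * 9 * 44
Area = 198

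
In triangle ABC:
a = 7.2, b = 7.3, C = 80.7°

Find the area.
Using A = ½ab·sin(C):
A = ½·7.2·7.3·sin(80.7°) = ½·52.56·0.986856 = 25.93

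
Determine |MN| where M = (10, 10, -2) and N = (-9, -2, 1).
d = √[(-19)² + (-12)² + (3)²] = √514 = 22.67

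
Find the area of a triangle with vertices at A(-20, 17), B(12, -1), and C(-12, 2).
Using the coordinate formula: Area = (1/2)|x₁(y₂-y₃) + x₂(y₃-y₁) + x₃(y₁-y₂)|
Area = (1/2)|(-20)((-1)-2) + 12(2-17) + (-12)(17-(-1))|
Area = (1/2)|(-20)*(-3) + 12*(-15) + (-12)*18|
Area = (1/2)|60 + (-180) + (-216)|
Area = (1/2)*336 = 168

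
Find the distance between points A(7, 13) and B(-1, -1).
Using the distance formula: d = sqrt((x₂-x₁)² + (y₂-y₁)²)
dx = (-1) - 7 = -8
dy = (-1) - 13 = -14
d = sqrt((-8)² + (-14)²) = sqrt(64 + 196) = sqrt(260) = 16.12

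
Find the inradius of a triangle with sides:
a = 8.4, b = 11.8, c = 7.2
s = (a+b+c)/2 = (8.4+11.8+7.2)/2 = 13.7
Area = √(s(s-a)(s-b)(s-c)) = √(13.7·5.3·1.9·6.5) = 29.9455
r = Area/s = 29.9455/13.7 = 2.186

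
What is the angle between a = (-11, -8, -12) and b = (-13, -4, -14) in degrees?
a·b = 343, |a|² = 329, |b|² = 381
cos θ = 343/√125349 ≈ 0.9688
θ ≈ 14.35°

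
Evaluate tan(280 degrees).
tan(280 degrees) = -5.6713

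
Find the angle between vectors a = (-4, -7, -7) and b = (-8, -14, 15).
a·b = 25, |a|² = 114, |b|² = 485
cos θ = 25/√55290 ≈ 0.1063
θ ≈ 83.9°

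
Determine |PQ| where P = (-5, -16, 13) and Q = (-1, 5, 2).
d = √[(4)² + (21)² + (-11)²] = √578 = 24.04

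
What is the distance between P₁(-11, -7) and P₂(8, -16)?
Using the distance formula: d = sqrt((x₂-x₁)² + (y₂-y₁)²)
dx = 8 - (-11) = 19
dy = (-16) - (-7) = -9
d = sqrt(19² + (-9)²) = sqrt(361 + 81) = sqrt(442) = 21.02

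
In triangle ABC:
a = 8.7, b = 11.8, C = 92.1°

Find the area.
Using A = ½ab·sin(C):
A = ½·8.7·11.8·sin(92.1°) = ½·102.66·0.999328 = 51.3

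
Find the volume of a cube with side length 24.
Volume = s³
Volume = 24³
Volume = 13824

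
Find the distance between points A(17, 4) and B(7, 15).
Using the distance formula: d = sqrt((x₂-x₁)² + (y₂-y₁)²)
dx = 7 - 17 = -10
dy = 15 - 4 = 11
d = sqrt((-10)² + 11²) = sqrt(100 + 121) = sqrt(221) = 14.87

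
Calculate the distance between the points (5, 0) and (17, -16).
Using the distance formula: d = sqrt((x₂-x₁)² + (y₂-y₁)²)
dx = 17 - 5 = 12
dy = (-16) - 0 = -16
d = sqrt(12² + (-16)²) = sqrt(144 + 256) = sqrt(400) = 20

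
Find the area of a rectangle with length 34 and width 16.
Area = length * width
Area = 34 * 16
Area = 544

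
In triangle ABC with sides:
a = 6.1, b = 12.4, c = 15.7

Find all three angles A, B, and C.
By the law of cosines:
cos(A) = (b² + c² - a²)/(2bc) = 0.932402  →  A = 21.19°
cos(B) = (a² + c² - b²)/(2ac) = 0.678396  →  B = 47.28°
cos(C) = (a² + b² - c²)/(2ab) = -0.367002  →  C = 111.5°
Check: A + B + C = 180.0° ✓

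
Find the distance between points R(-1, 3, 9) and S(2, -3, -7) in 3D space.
d = √[(3)² + (-6)² + (-16)²] = √301 = 17.35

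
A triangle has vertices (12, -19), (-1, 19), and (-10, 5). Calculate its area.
Using the coordinate formula: Area = (1/2)|x₁(y₂-y₃) + x₂(y₃-y₁) + x₃(y₁-y₂)|
Area = (1/2)|12(19-5) + (-1)(5-(-19)) + (-10)((-19)-19)|
Area = (1/2)|12*14 + (-1)*24 + (-10)*(-38)|
Area = (1/2)|168 + (-24) + 380|
Area = (1/2)*524 = 262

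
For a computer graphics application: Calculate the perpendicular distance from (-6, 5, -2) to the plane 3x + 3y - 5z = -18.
d = |3(-6) + 3(5) + (-5)(-2) - (-18)| / √(3² + 3² + (-5)²) = 25/√43 = 3.812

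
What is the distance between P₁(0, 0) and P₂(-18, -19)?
Using the distance formula: d = sqrt((x₂-x₁)² + (y₂-y₁)²)
dx = (-18) - 0 = -18
dy = (-19) - 0 = -19
d = sqrt((-18)² + (-19)²) = sqrt(324 + 361) = sqrt(685) = 26.17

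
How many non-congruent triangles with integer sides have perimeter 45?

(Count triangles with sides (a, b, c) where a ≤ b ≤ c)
With a ≤ b ≤ c and a + b + c = 45, the triangle inequality a + b > c gives c < 45/2, so c ≤ 22.
Iterate a from 1 to ⌊p/3⌋ = 15; for each a, b ranges from a to ⌊(p−a)/2⌋ with c = p − a − b, keeping only c ≥ b.
Triples: (1, 22, 22), (2, 21, 22), (3, 20, 22), …
Count = 48 triangles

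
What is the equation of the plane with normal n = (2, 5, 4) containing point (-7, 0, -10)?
d = n·P = (2)(-7) + (5)(0) + (4)(-10) = -54
Plane: 2x + 5y + 4z = -54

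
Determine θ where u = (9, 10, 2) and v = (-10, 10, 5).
u·v = 20, |u|² = 185, |v|² = 225
cos θ = 20/√41625 ≈ 0.09803
θ ≈ 84.37°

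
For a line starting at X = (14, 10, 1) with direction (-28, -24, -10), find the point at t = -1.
P(-1) = (14 + (-28)(-1), 10 + (-24)(-1), 1 + (-10)(-1)) = (42, 34, 11)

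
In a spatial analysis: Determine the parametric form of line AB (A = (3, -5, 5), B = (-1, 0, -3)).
Direction vector d = B - A = (-4, 5, -8)
x = 3 - 4t, y = -5 + 5t, z = 5 - 8t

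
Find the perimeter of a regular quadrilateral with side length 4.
Perimeter = number of sides * side length
Perimeter = 4 * 4
Perimeter = 16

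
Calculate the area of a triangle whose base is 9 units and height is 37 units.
Area = (1/2) * base * height
Area = (1/2) * 9 * 37
Area = 166.50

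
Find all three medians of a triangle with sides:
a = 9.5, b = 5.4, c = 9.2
Using m_x = ½√(2y² + 2z² - x²):
m_a = ½√(2·5.4² + 2·9.2² - 9.5²) = ½√137.35 = 5.86
m_b = ½√(2·9.5² + 2·9.2² - 5.4²) = ½√320.62 = 8.953
m_c = ½√(2·9.5² + 2·5.4² - 9.2²) = ½√154.18 = 6.208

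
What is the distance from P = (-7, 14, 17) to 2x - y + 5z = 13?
d = |2(-7) + (-1)(14) + 5(17) - (13)| / √(2² + (-1)² + 5²) = 44/√30 = 8.033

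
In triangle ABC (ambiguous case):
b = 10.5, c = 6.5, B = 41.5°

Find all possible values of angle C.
sin(C)/c = sin(B)/b  →  sin(C) = c·sin(B)/b = 6.5·sin(41.5°)/10.5 = 0.410193
C₁ = arcsin(0.410193) = 24.22°,  C₂ = 180° - C₁ = 155.78°
Check C₂: A = 180° - 41.5° - 155.78° = -17.28° ≤ 0, rejected
C = 24.22° (one solution)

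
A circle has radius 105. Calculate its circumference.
Circumference = 2 * pi * r
Circumference = 2 * pi * 105
Circumference = 659.73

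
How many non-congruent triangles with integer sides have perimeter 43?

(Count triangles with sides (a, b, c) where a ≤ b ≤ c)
With a ≤ b ≤ c and a + b + c = 43, the triangle inequality a + b > c gives c < 43/2, so c ≤ 21.
Iterate a from 1 to ⌊p/3⌋ = 14; for each a, b ranges from a to ⌊(p−a)/2⌋ with c = p − a − b, keeping only c ≥ b.
Triples: (1, 21, 21), (2, 20, 21), (3, 19, 21), …
Count = 44 triangles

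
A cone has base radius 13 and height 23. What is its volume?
Volume = (1/3) * pi * r² * h
Volume = (1/3) * pi * 13² * 23
Volume = (1/3) * pi * 169 * 23
Volume = (1/3) * pi * 3887
Volume = 4070.46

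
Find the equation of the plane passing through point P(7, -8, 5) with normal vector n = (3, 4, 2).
d = n·P = (3)(7) + (4)(-8) + (2)(5) = -1
Plane: 3x + 4y + 2z = -1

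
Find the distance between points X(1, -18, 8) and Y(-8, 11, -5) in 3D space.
d = √[(-9)² + (29)² + (-13)²] = √1091 = 33.03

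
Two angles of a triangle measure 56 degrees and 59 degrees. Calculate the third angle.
Sum of angles in a triangle = 180 degrees
Third angle = 180 - 56 - 59
Third angle = 65 degrees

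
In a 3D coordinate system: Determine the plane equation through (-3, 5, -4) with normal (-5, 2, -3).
d = n·P = (-5)(-3) + (2)(5) + (-3)(-4) = 37
Plane: -5x + 2y - 3z = 37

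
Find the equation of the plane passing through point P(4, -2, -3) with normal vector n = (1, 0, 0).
d = n·P = (1)(4) + (0)(-2) + (0)(-3) = 4
Plane: x = 4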